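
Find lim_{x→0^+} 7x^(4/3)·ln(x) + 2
The product is a 0·∞ indeterminate form at x → 0⁺.
Rewrite the product as 7·ln(x) / x^(-4/3) and apply L'Hôpital, or use the standard hierarchy x^(-4/3) ≫ |ln x| as x → 0⁺.
The indeterminate product → 0, so the limit = 2.

Final answer: 2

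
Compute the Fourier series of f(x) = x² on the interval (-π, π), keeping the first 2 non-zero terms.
-4·cos(x) + π^2/3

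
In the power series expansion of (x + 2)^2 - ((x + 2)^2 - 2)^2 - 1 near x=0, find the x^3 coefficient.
Expand to order 3: (x + 2)^2 - ((x + 2)^2 - 2)^2 - 1 = -8·x^3 - 19·x^2 - 12·x - 1 + O(x^4).
The coefficient of x^3 is -8.

Final answer: -8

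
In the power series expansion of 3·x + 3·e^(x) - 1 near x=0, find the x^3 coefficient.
Expand to order 3: 3·x + 3·e^(x) - 1 = x^3/2 + 3·x^2/2 + 6·x + 2 + O(x^4).
The coefficient of x^3 is 1/2.

Final answer: 1/2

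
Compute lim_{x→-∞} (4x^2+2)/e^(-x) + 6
The quotient is an ∞/∞ indeterminate form as x → -∞.
Compare growth rates of the dominant terms (exponentials ≫ polynomials ≫ logarithms), or apply L'Hôpital's rule; the quotient → 0.
Adding the constant: 0 + 6 = 6. Limit = 6.

Final answer: 6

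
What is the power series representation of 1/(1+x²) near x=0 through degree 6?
-x^6 + x^4 - x^2 + 1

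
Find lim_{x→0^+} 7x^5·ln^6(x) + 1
The product is a 0·∞ indeterminate form at x → 0⁺.
Rewrite the product as 7·ln^6(x) / x^(-5) and apply L'Hôpital, or use the standard hierarchy x^(-5) ≫ |ln x|^6 as x → 0⁺.
The indeterminate product → 0, so the limit = 1.

Final answer: 1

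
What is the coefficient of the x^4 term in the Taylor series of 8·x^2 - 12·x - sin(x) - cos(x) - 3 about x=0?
Expand to order 4: 8·x^2 - 12·x - sin(x) - cos(x) - 3 = -x^4/24 + x^3/6 + 17·x^2/2 - 13·x - 4 + O(x^5).
The coefficient of x^4 is -1/24.

Final answer: -1/24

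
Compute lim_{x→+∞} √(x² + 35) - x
This is an ∞ − ∞ indeterminate form.
Multiply and divide by the conjugate √(x²+35) + x; the x² terms cancel, leaving 35/(√(x²+35)+x) → 0.
Limit = 0.

Final answer: 0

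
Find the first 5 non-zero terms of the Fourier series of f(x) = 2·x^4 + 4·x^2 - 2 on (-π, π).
(80 - 16·π^2)·cos(x) + (-2 + 4·π^2)·cos(2·x) + (-16·π^2/9 - 16/27)·cos(3·x) + (5/8 + π^2)·cos(4·x) - 2 + 4·π^2/3 + 2·π^4/5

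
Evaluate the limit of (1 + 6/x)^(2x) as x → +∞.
As x → +∞: write (1 + 6/x)^(2x) = ((1 + 6/x)^x)^2 → (e^6)^2 = e^12.
Limit = e^(12).

Final answer: e^(12)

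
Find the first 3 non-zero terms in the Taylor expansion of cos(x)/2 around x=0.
x^4/48 - x^2/4 + 1/2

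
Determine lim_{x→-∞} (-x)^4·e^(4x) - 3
The product is a 0·∞ indeterminate form at x → -∞.
Rewrite the product as (-x)^4 / e^(-4x) (an ∞/∞ form) and apply L'Hôpital, or use the standard hierarchy e^(4|x|) ≫ |(-x)^4| as x → -∞.
The indeterminate product → 0, so the limit = -3.

Final answer: -3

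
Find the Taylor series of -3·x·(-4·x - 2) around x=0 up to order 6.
12·x^2 + 6·x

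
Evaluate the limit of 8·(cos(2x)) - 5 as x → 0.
Direct substitution at x = 0 gives 3.

Final answer: 3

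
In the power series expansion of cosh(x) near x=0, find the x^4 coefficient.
Expand to order 4: cosh(x) = x^4/24 + x^2/2 + 1 + O(x^5).
The coefficient of x^4 is 1/24.

Final answer: 1/24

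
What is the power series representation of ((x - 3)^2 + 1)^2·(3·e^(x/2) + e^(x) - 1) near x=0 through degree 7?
-269·x^7/32256 - 121·x^6/2304 - 37·x^5/192 - 53·x^4/96 + 263·x^3/12 - 89·x^2/2 - 110·x + 300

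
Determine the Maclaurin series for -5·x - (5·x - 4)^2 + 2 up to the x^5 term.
-25·x^2 + 35·x - 14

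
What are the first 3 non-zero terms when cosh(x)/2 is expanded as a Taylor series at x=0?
x^4/48 + x^2/4 + 1/2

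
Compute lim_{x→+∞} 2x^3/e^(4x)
This is an ∞/∞ indeterminate form as x → +∞.
The exponential denominator e^(4x) dominates the polynomial numerator (e^x ≫ x^3 as x → ∞), so the quotient → 0.
Limit = 0.

Final answer: 0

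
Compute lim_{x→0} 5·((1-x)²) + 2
Direct substitution at x = 0 gives 7.

Final answer: 7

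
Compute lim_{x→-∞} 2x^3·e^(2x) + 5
The product is a 0·∞ indeterminate form at x → -∞.
Rewrite the product as 2x^3 / e^(-2x) (an ∞/∞ form) and apply L'Hôpital, or use the standard hierarchy e^(2|x|) ≫ |x^3| as x → -∞.
The indeterminate product → 0, so the limit = 5.

Final answer: 5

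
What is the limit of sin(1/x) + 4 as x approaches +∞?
Evaluate the dominant behaviour as x → +∞; each term tends to a finite value or vanishes.
Limit = 4.

Final answer: 4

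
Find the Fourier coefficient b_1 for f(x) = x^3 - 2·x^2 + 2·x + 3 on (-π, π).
b_1 = (1/π) ∫_{-π}^{π} f(x)·sin(1x) dx.
Evaluate the integral (use parity and integration by parts as needed): b_1 = -8 + 2·π^2.

Final answer: -8 + 2·π^2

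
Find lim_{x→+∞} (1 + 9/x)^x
As x → +∞: this is the defining limit (1 + 9/x)^x → e^9.
Limit = e^(9).

Final answer: e^(9)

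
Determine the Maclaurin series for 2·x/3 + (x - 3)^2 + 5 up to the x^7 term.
x^2 - 16·x/3 + 14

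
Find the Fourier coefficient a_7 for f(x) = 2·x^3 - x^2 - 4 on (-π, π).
a_7 = (1/π) ∫_{-π}^{π} f(x)·cos(7x) dx.
Evaluate the integral (use parity and integration by parts as needed): a_7 = 4/49.

Final answer: 4/49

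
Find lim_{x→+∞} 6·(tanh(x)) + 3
Evaluate the dominant behaviour as x → +∞; each term tends to a finite value or vanishes.
Limit = 9.

Final answer: 9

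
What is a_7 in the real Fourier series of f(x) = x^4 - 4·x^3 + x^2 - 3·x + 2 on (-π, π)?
a_7 = (1/π) ∫_{-π}^{π} f(x)·cos(7x) dx.
Evaluate the integral (use parity and integration by parts as needed): a_7 = -8·π^2/49 - 148/2401.

Final answer: -8·π^2/49 - 148/2401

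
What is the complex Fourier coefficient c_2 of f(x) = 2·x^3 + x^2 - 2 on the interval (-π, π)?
Compute the real Fourier coefficients first: a_2 = 1, b_2 = 3 - 2·π^2.
Then c_2 = (a_2 − i·b_2)/2 = 1/2 - 3·i/2 + i·π^2.

Final answer: 1/2 - 3·i/2 + i·π^2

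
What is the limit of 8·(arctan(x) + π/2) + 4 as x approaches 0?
Direct substitution at x = 0 gives 4 + 4·π.

Final answer: 4 + 4·π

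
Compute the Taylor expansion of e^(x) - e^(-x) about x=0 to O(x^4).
x^3/3 + 2·x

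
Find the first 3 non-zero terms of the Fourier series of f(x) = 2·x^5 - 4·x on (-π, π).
(-80·π^2 + 4·π^4 + 472)·sin(x) + (-2·π^4 - 11 + 10·π^2)·sin(2·x) + (-80·π^2/27 - 56/81 + 4·π^4/3)·sin(3·x)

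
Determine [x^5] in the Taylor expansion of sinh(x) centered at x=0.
Expand to order 5: sinh(x) = x^5/120 + x^3/6 + x + O(x^6).
The coefficient of x^5 is 1/120.

Final answer: 1/120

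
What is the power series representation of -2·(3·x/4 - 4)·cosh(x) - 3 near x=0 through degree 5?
-x^5/16 + x^4/3 - 3·x^3/4 + 4·x^2 - 3·x/2 + 5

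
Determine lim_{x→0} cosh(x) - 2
Direct substitution at x = 0 gives -1.

Final answer: -1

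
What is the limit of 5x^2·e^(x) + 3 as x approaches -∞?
The product is a 0·∞ indeterminate form at x → -∞.
Rewrite the product as 5x^2 / e^(-x) (an ∞/∞ form) and apply L'Hôpital, or use the standard hierarchy e^(|x|) ≫ |x^2| as x → -∞.
The indeterminate product → 0, so the limit = 3.

Final answer: 3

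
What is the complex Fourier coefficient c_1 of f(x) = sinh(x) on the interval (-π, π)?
Compute the real Fourier coefficients first: a_1 = 0, b_1 = sinh(π)/π.
Then c_1 = (a_1 − i·b_1)/2 = -i·sinh(π)/(2·π).

Final answer: -i·sinh(π)/(2·π)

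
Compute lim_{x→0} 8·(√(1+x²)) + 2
Direct substitution at x = 0 gives 10.

Final answer: 10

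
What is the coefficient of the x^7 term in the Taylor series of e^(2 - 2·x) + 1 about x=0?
Expand to order 7: e^(2 - 2·x) + 1 = -8·x^7·e^(2)/315 + 4·x^6·e^(2)/45 - 4·x^5·e^(2)/15 + 2·x^4·e^(2)/3 - 4·x^3·e^(2)/3 + 2·x^2·e^(2) - 2·x·e^(2) + 1 + e^(2) + O(x^8).
The coefficient of x^7 is -8·e^(2)/315.

Final answer: -8·e^(2)/315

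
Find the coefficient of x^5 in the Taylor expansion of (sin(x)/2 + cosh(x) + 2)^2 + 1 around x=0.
Expand to order 5: (sin(x)/2 + cosh(x) + 2)^2 + 1 = -x^5/60 + 5·x^4/12 + 13·x^2/4 + 3·x + 10 + O(x^6).
The coefficient of x^5 is -1/60.

Final answer: -1/60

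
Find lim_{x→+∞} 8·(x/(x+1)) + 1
Evaluate the dominant behaviour as x → +∞; each term tends to a finite value or vanishes.
Limit = 9.

Final answer: 9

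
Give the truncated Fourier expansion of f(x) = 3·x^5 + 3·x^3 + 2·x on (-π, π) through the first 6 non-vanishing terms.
(-114·π^2 + 6·π^4 + 688)·sin(x) + (-3·π^4 - 20 + 12·π^2)·sin(2·x) + (-22·π^2/9 + 80/27 + 2·π^4)·sin(3·x) + (-3·π^4/2 - 73/64 + 3·π^2/8)·sin(4·x) + (464/625 + 6·π^2/25 + 6·π^4/5)·sin(5·x) + (-π^4 - 4·π^2/9 - 16/27)·sin(6·x)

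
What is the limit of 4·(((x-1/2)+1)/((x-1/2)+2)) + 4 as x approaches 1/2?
Direct substitution at x = 1/2 gives 6.

Final answer: 6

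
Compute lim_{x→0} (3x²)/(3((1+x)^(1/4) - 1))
Both numerator and denominator → 0 as x → 0; this is a 0/0 indeterminate form.
Expand each to leading order near x = 0: numerator ~ 3·x^2, denominator ~ 3·x/4.
The limit of the ratio is 0.

Final answer: 0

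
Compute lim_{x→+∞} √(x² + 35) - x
This is an ∞ − ∞ indeterminate form.
Multiply and divide by the conjugate √(x²+35) + x; the x² terms cancel, leaving 35/(√(x²+35)+x) → 0.
Limit = 0.

Final answer: 0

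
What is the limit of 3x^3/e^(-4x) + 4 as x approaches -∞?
The quotient is an ∞/∞ indeterminate form as x → -∞.
Compare growth rates of the dominant terms (exponentials ≫ polynomials ≫ logarithms), or apply L'Hôpital's rule; the quotient → 0.
Adding the constant: 0 + 4 = 4. Limit = 4.

Final answer: 4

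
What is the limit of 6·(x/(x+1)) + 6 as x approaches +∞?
Evaluate the dominant behaviour as x → +∞; each term tends to a finite value or vanishes.
Limit = 12.

Final answer: 12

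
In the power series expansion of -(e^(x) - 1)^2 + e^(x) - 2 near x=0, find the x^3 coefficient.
Expand to order 3: -(e^(x) - 1)^2 + e^(x) - 2 = -5·x^3/6 - x^2/2 + x - 1 + O(x^4).
The coefficient of x^3 is -5/6.

Final answer: -5/6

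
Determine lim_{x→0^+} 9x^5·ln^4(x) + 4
The product is a 0·∞ indeterminate form at x → 0⁺.
Rewrite the product as 9·ln^4(x) / x^(-5) and apply L'Hôpital, or use the standard hierarchy x^(-5) ≫ |ln x|^4 as x → 0⁺.
The indeterminate product → 0, so the limit = 4.

Final answer: 4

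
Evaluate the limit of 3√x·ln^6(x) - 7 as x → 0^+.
The product is a 0·∞ indeterminate form at x → 0⁺.
Rewrite the product as 3·ln^6(x) / x^(-1/2) and apply L'Hôpital, or use the standard hierarchy x^(-1/2) ≫ |ln x|^6 as x → 0⁺.
The indeterminate product → 0, so the limit = -7.

Final answer: -7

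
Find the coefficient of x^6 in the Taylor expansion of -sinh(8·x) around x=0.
Expand to order 6: -sinh(8·x) = -4096·x^5/15 - 256·x^3/3 - 8·x + O(x^7).
The coefficient of x^6 is 0.

Final answer: 0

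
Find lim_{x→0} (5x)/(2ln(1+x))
Both numerator and denominator → 0 as x → 0; this is a 0/0 indeterminate form.
Expand each to leading order near x = 0: numerator ~ 5·x, denominator ~ 2·x.
The limit of the ratio is 5/2.

Final answer: 5/2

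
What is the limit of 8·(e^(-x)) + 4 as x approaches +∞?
Evaluate the dominant behaviour as x → +∞; each term tends to a finite value or vanishes.
Limit = 4.

Final answer: 4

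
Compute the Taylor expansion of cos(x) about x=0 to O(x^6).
x^4/24 - x^2/2 + 1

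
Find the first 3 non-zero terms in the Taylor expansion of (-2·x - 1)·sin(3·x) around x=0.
9·x^3/2 - 6·x^2 - 3·x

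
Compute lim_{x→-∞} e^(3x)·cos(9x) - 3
Evaluate the dominant behaviour as x → -∞; each term tends to a finite value or vanishes.
Limit = -3.

Final answer: -3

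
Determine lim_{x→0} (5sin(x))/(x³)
Both numerator and denominator → 0 as x → 0; this is a 0/0 indeterminate form.
Expand each to leading order near x = 0: numerator ~ 5·x, denominator ~ x^3.
The limit of the ratio is ∞.

Final answer: ∞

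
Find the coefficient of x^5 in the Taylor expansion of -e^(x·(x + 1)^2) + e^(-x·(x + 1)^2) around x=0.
Expand to order 5: -e^(x·(x + 1)^2) + e^(-x·(x + 1)^2) = -301·x^5/60 - 2·x^4 - 7·x^3/3 - 4·x^2 - 2·x + O(x^6).
The coefficient of x^5 is -301/60.

Final answer: -301/60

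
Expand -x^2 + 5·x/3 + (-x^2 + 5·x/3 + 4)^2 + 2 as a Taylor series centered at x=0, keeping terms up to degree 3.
-10·x^3/3 - 56·x^2/9 + 15·x + 18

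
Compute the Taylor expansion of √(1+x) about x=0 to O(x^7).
-21·x^6/1024 + 7·x^5/256 - 5·x^4/128 + x^3/16 - x^2/8 + x/2 + 1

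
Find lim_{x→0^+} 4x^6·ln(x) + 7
The product is a 0·∞ indeterminate form at x → 0⁺.
Rewrite the product as 4·ln(x) / x^(-6) and apply L'Hôpital, or use the standard hierarchy x^(-6) ≫ |ln x| as x → 0⁺.
The indeterminate product → 0, so the limit = 7.

Final answer: 7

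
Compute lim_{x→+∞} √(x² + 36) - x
This is an ∞ − ∞ indeterminate form.
Multiply and divide by the conjugate √(x²+36) + x; the x² terms cancel, leaving 36/(√(x²+36)+x) → 0.
Limit = 0.

Final answer: 0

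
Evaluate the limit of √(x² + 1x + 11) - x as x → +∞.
As x → +∞: multiply by the conjugate to get (1x+11)/(√(x²+1x+11)+x); the denominator ~ 2x, so the limit is 1/2.
Limit = 1/2.

Final answer: 1/2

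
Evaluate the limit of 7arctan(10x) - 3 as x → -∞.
Evaluate the dominant behaviour as x → -∞; each term tends to a finite value or vanishes.
Limit = -7·π/2 - 3.

Final answer: -7·π/2 - 3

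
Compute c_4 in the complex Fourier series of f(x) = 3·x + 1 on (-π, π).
Compute the real Fourier coefficients first: a_4 = 0, b_4 = -3/2.
Then c_4 = (a_4 − i·b_4)/2 = 3·i/4.

Final answer: 3·i/4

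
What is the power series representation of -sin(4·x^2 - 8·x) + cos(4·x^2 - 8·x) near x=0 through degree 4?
872·x^4/3 - 160·x^3/3 - 36·x^2 + 8·x + 1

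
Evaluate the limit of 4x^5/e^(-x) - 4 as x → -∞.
The quotient is an ∞/∞ indeterminate form as x → -∞.
Compare growth rates of the dominant terms (exponentials ≫ polynomials ≫ logarithms), or apply L'Hôpital's rule; the quotient → 0.
Adding the constant: 0 - 4 = -4. Limit = -4.

Final answer: -4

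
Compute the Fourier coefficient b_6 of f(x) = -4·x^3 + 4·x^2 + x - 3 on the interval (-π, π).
b_6 = (1/π) ∫_{-π}^{π} f(x)·sin(6x) dx.
Evaluate the integral (use parity and integration by parts as needed): b_6 = -5/9 + 4·π^2/3.

Final answer: -5/9 + 4·π^2/3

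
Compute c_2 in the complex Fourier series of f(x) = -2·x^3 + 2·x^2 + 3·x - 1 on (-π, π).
Compute the real Fourier coefficients first: a_2 = 2, b_2 = -6 + 2·π^2.
Then c_2 = (a_2 − i·b_2)/2 = 1 - i·π^2 + 3·i.

Final answer: 1 - i·π^2 + 3·i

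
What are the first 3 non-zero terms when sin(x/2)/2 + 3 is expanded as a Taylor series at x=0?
-x^3/96 + x/4 + 3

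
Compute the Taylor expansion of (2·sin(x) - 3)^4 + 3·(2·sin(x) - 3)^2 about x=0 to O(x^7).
-8·x^6/15 + 459·x^5/10 - 60·x^4 - 54·x^3 + 228·x^2 - 252·x + 108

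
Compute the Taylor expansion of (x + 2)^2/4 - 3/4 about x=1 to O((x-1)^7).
3/2 + 3·(x - 1)/2 + (x - 1)^2/4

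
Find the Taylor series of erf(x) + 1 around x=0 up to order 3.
-2·x^3/(3·√(π)) + 2·x/√(π) + 1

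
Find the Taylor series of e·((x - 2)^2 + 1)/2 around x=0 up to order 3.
e·x^2/2 - 2·e·x + 5·e/2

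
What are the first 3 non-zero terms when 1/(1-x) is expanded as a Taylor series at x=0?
x^2 + x + 1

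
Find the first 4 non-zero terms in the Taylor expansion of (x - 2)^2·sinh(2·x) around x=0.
-16·x^4/3 + 22·x^3/3 - 8·x^2 + 8·x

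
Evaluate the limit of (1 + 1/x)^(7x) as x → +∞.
As x → +∞: write (1 + 1/x)^(7x) = ((1 + 1/x)^x)^7 → (e^1)^7 = e^7.
Limit = e^(7).

Final answer: e^(7)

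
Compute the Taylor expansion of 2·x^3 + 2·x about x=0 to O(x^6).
2·x^3 + 2·x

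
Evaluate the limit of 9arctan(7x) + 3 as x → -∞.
Evaluate the dominant behaviour as x → -∞; each term tends to a finite value or vanishes.
Limit = 3 - 9·π/2.

Final answer: 3 - 9·π/2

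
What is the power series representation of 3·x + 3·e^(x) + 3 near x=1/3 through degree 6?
4 + 3·e^(1/3) + (3 + 3·e^(1/3))·(x - 1/3) + 3·e^(1/3)·(x - 1/3)^2/2 + e^(1/3)·(x - 1/3)^3/2 + e^(1/3)·(x - 1/3)^4/8 + e^(1/3)·(x - 1/3)^5/40 + e^(1/3)·(x - 1/3)^6/240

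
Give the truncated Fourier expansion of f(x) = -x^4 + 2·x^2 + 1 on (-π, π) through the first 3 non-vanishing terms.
(-56 + 8·π^2)·cos(x) + (5 - 2·π^2)·cos(2·x) - π^4/5 + 1 + 2·π^2/3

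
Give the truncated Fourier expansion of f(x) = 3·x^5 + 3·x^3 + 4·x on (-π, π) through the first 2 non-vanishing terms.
(-114·π^2 + 6·π^4 + 692)·sin(x) + (-3·π^4 - 22 + 12·π^2)·sin(2·x)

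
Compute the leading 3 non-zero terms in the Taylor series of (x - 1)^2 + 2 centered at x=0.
x^2 - 2·x + 3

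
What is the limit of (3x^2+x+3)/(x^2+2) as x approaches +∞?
This is an ∞/∞ indeterminate form as x → +∞.
Divide numerator and denominator by x^2 and let the lower-order terms vanish; the leading terms give 3/1 = 3.
Limit = 3.

Final answer: 3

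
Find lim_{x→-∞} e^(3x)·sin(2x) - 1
Evaluate the dominant behaviour as x → -∞; each term tends to a finite value or vanishes.
Limit = -1.

Final answer: -1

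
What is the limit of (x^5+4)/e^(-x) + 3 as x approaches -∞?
The quotient is an ∞/∞ indeterminate form as x → -∞.
Compare growth rates of the dominant terms (exponentials ≫ polynomials ≫ logarithms), or apply L'Hôpital's rule; the quotient → 0.
Adding the constant: 0 + 3 = 3. Limit = 3.

Final answer: 3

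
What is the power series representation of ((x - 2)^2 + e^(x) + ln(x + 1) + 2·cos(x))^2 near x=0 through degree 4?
-15·x^4/4 + 7·x^3 + 4·x^2 - 28·x + 49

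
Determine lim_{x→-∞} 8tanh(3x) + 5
Evaluate the dominant behaviour as x → -∞; each term tends to a finite value or vanishes.
Limit = -3.

Final answer: -3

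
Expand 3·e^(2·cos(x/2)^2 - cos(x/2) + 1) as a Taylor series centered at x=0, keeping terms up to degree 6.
-381·x^6·e^(2)/5120 + 21·x^4·e^(2)/64 - 9·x^2·e^(2)/8 + 3·e^(2)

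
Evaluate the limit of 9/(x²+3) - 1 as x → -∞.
Evaluate the dominant behaviour as x → -∞; each term tends to a finite value or vanishes.
Limit = -1.

Final answer: -1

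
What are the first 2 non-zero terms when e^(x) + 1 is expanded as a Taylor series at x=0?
x + 2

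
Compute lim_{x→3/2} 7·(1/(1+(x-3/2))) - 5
Direct substitution at x = 3/2 gives 2.

Final answer: 2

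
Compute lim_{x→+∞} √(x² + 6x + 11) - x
This is an ∞ − ∞ indeterminate form.
Multiply and divide by the conjugate √(x²+6x + 11) + x; the x² terms cancel, leaving (6x + 11)/(√(x²+6x + 11)+x) → 6/2 = 3.
Limit = 3.

Final answer: 3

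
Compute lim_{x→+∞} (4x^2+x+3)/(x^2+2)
This is an ∞/∞ indeterminate form as x → +∞.
Divide numerator and denominator by x^2 and let the lower-order terms vanish; the leading terms give 4/1 = 4.
Limit = 4.

Final answer: 4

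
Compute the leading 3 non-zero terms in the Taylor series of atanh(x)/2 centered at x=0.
x^5/10 + x^3/6 + x/2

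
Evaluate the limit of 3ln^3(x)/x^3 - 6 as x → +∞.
The quotient is an ∞/∞ indeterminate form as x → +∞.
The polynomial denominator x^3 dominates the logarithmic numerator (any positive power of x ≫ ln^3(x) as x → ∞), so the quotient → 0.
Adding the constant: 0 - 6 = -6. Limit = -6.

Final answer: -6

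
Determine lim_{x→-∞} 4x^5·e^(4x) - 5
The product is a 0·∞ indeterminate form at x → -∞.
Rewrite the product as 4x^5 / e^(-4x) (an ∞/∞ form) and apply L'Hôpital, or use the standard hierarchy e^(4|x|) ≫ |x^5| as x → -∞.
The indeterminate product → 0, so the limit = -5.

Final answer: -5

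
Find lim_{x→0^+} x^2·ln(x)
This is a 0·∞ indeterminate form at x → 0⁺.
Rewrite the product as ln(x) / x^(-2) and apply L'Hôpital, or use the standard hierarchy x^(-2) ≫ |ln x| as x → 0⁺.
The indeterminate product → 0, so the limit = 0.

Final answer: 0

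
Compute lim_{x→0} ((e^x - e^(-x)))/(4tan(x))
Both numerator and denominator → 0 as x → 0; this is a 0/0 indeterminate form.
Expand each to leading order near x = 0: numerator ~ 2·x, denominator ~ 4·x.
The limit of the ratio is 1/2.

Final answer: 1/2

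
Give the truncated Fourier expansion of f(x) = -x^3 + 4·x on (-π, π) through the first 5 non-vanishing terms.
(20 - 2·π^2)·sin(x) + (-11/2 + π^2)·sin(2·x) + (28/9 - 2·π^2/3)·sin(3·x) + (-35/16 + π^2/2)·sin(4·x) + (212/125 - 2·π^2/5)·sin(5·x)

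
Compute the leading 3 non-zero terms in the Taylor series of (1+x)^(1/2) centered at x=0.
-x^2/8 + x/2 + 1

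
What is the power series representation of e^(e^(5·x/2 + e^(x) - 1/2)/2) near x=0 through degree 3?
x^3·(343·e^(e^(1/2)/2 + 3/2)/384 + 145·e^(1/2 + e^(1/2)/2)/32 + 371·e^(e^(1/2)/2 + 1)/64) + x^2·(49·e^(e^(1/2)/2 + 1)/32 + 53·e^(1/2 + e^(1/2)/2)/16) + 7·x·e^(1/2 + e^(1/2)/2)/4 + e^(e^(1/2)/2)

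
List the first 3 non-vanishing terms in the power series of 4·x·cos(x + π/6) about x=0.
-√(3)·x^3 - 2·x^2 + 2·√(3)·x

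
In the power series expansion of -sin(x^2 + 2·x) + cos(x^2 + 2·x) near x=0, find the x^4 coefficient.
Expand to order 4: -sin(x^2 + 2·x) + cos(x^2 + 2·x) = 13·x^4/6 - 2·x^3/3 - 3·x^2 - 2·x + 1 + O(x^5).
The coefficient of x^4 is 13/6.

Final answer: 13/6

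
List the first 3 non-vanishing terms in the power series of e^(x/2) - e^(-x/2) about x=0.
x^5/1920 + x^3/24 + x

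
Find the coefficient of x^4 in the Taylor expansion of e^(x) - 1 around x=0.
Expand to order 4: e^(x) - 1 = x^4/24 + x^3/6 + x^2/2 + x + O(x^5).
The coefficient of x^4 is 1/24.

Final answer: 1/24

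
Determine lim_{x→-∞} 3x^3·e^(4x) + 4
The product is a 0·∞ indeterminate form at x → -∞.
Rewrite the product as 3x^3 / e^(-4x) (an ∞/∞ form) and apply L'Hôpital, or use the standard hierarchy e^(4|x|) ≫ |x^3| as x → -∞.
The indeterminate product → 0, so the limit = 4.

Final answer: 4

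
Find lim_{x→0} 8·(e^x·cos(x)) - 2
Direct substitution at x = 0 gives 6.

Final answer: 6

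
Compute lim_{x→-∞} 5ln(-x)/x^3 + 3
The quotient is an ∞/∞ indeterminate form as x → -∞.
Compare growth rates of the dominant terms (exponentials ≫ polynomials ≫ logarithms), or apply L'Hôpital's rule; the quotient → 0.
Adding the constant: 0 + 3 = 3. Limit = 3.

Final answer: 3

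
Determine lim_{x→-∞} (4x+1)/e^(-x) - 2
The quotient is an ∞/∞ indeterminate form as x → -∞.
Compare growth rates of the dominant terms (exponentials ≫ polynomials ≫ logarithms), or apply L'Hôpital's rule; the quotient → 0.
Adding the constant: 0 - 2 = -2. Limit = -2.

Final answer: -2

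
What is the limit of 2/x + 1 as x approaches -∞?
Evaluate the dominant behaviour as x → -∞; each term tends to a finite value or vanishes.
Limit = 1.

Final answer: 1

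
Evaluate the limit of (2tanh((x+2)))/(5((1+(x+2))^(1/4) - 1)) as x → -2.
Both numerator and denominator → 0 as x → -2; this is a 0/0 indeterminate form.
Expand each to leading order near x = -2: numerator ~ 2·(x + 2), denominator ~ 5·(x + 2)/4.
The limit of the ratio is 8/5.

Final answer: 8/5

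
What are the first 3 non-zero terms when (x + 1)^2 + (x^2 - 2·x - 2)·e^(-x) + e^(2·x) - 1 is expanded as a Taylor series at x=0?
5·x^2 + 4·x - 1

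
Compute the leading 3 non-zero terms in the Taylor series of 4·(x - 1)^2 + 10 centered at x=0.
4·x^2 - 8·x + 14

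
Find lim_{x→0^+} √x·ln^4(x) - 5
The product is a 0·∞ indeterminate form at x → 0⁺.
Rewrite the product as ln^4(x) / x^(-1/2) and apply L'Hôpital, or use the standard hierarchy x^(-1/2) ≫ |ln x|^4 as x → 0⁺.
The indeterminate product → 0, so the limit = -5.

Final answer: -5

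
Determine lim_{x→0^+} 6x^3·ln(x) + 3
The product is a 0·∞ indeterminate form at x → 0⁺.
Rewrite the product as 6·ln(x) / x^(-3) and apply L'Hôpital, or use the standard hierarchy x^(-3) ≫ |ln x| as x → 0⁺.
The indeterminate product → 0, so the limit = 3.

Final answer: 3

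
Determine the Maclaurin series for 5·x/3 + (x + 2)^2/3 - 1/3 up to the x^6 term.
x^2/3 + 3·x + 1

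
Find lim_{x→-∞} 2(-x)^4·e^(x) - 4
The product is a 0·∞ indeterminate form at x → -∞.
Rewrite the product as 2(-x)^4 / e^(-x) (an ∞/∞ form) and apply L'Hôpital, or use the standard hierarchy e^(|x|) ≫ |(-x)^4| as x → -∞.
The indeterminate product → 0, so the limit = -4.

Final answer: -4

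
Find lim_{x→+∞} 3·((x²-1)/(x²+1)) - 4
Evaluate the dominant behaviour as x → +∞; each term tends to a finite value or vanishes.
Limit = -1.

Final answer: -1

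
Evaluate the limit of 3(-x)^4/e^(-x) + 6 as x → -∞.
The quotient is an ∞/∞ indeterminate form as x → -∞.
Compare growth rates of the dominant terms (exponentials ≫ polynomials ≫ logarithms), or apply L'Hôpital's rule; the quotient → 0.
Adding the constant: 0 + 6 = 6. Limit = 6.

Final answer: 6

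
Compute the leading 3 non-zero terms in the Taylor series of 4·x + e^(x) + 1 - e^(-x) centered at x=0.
x^3/3 + 6·x + 1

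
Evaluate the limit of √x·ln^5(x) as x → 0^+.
This is a 0·∞ indeterminate form at x → 0⁺.
Rewrite the product as ln^5(x) / x^(-1/2) and apply L'Hôpital, or use the standard hierarchy x^(-1/2) ≫ |ln x|^5 as x → 0⁺.
The indeterminate product → 0, so the limit = 0.

Final answer: 0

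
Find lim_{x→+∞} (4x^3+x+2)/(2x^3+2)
This is an ∞/∞ indeterminate form as x → +∞.
Divide numerator and denominator by x^3 and let the lower-order terms vanish; the leading terms give 4/2 = 2.
Limit = 2.

Final answer: 2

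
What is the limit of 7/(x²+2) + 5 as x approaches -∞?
Evaluate the dominant behaviour as x → -∞; each term tends to a finite value or vanishes.
Limit = 5.

Final answer: 5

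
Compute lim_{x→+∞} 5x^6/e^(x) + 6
The quotient is an ∞/∞ indeterminate form as x → +∞.
The exponential denominator e^(x) dominates the polynomial numerator (e^x ≫ x^6 as x → ∞), so the quotient → 0.
Adding the constant: 0 + 6 = 6. Limit = 6.

Final answer: 6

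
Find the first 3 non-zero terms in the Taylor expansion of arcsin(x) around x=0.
3·x^5/40 + x^3/6 + x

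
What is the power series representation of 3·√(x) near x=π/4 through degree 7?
3·√(π)/2 + 3·(x - π/4)/√(π) - 3·(x - π/4)^2/π^(3/2) + 6·(x - π/4)^3/π^(5/2) - 15·(x - π/4)^4/π^(7/2) + 42·(x - π/4)^5/π^(9/2) - 126·(x - π/4)^6/π^(11/2) + 396·(x - π/4)^7/π^(13/2)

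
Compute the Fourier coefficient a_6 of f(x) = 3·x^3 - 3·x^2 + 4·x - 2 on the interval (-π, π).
a_6 = (1/π) ∫_{-π}^{π} f(x)·cos(6x) dx.
Evaluate the integral (use parity and integration by parts as needed): a_6 = -1/3.

Final answer: -1/3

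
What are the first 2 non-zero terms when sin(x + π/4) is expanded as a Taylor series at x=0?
√(2)·x/2 + √(2)/2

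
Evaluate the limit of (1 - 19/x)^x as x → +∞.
As x → +∞: this is the defining limit (1 - 19/x)^x → e^(-19).
Limit = e^(-19).

Final answer: e^(-19)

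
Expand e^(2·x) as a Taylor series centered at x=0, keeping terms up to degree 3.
4·x^3/3 + 2·x^2 + 2·x + 1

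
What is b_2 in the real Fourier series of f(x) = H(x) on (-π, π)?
b_2 = (1/π) ∫_{-π}^{π} f(x)·sin(2x) dx.
Evaluate the integral (use parity and integration by parts as needed): b_2 = 0.

Final answer: 0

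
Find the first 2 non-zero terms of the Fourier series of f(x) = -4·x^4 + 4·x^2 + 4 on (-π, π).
(-208 + 32·π^2)·cos(x) - 4·π^4/5 + 4 + 4·π^2/3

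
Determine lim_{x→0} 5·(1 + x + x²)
Direct substitution at x = 0 gives 5.

Final answer: 5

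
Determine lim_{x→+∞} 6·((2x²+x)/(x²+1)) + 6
Evaluate the dominant behaviour as x → +∞; each term tends to a finite value or vanishes.
Limit = 18.

Final answer: 18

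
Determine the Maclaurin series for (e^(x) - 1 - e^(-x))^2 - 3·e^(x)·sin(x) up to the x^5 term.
x^5/15 + 4·x^4/3 - 5·x^3/3 + x^2 - 7·x + 1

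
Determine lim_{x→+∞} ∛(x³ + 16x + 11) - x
This is an ∞ − ∞ indeterminate form.
Multiply by (A² + AB + B²)/(A² + AB + B²) where A = ∛(x³+16x + 11), B = x to use A³ − B³ = (A−B)(A²+AB+B²); the x³ terms cancel, leaving (16x + 11)/(A²+AB+B²) with denominator ~ 3x², so the limit is 0.
Limit = 0.

Final answer: 0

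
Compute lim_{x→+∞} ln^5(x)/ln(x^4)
This is an ∞/∞ indeterminate form as x → +∞.
Write ln(x^4) = 4·ln(x), reducing the quotient to ln^4(x)/4 → ∞.
Limit = ∞.

Final answer: ∞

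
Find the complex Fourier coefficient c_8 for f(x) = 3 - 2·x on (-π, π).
Compute the real Fourier coefficients first: a_8 = 0, b_8 = 1/2.
Then c_8 = (a_8 − i·b_8)/2 = -i/4.

Final answer: -i/4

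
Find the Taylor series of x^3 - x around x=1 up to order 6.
2·(x - 1) + 3·(x - 1)^2 + (x - 1)^3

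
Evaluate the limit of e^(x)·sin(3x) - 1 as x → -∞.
Evaluate the dominant behaviour as x → -∞; each term tends to a finite value or vanishes.
Limit = -1.

Final answer: -1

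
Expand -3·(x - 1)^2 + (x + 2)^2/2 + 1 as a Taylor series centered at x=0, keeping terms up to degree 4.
-5·x^2/2 + 8·x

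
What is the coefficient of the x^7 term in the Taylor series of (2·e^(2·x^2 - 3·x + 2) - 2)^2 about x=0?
Expand to order 7: (2·e^(2·x^2 - 3·x + 2) - 2)^2 = x^7·(-2 + 2·e^(2))^2·(-25271·e^(4)/(10·(-2 + 2·e^(2))^2) - 9791·e^(2)/(140·(-2 + 2·e^(2)))) + x^6·(-2 + 2·e^(2))^2·(4343·e^(2)/(60·(-2 + 2·e^(2))) + 15971·e^(4)/(10·(-2 + 2·e^(2))^2)) + x^5·(-2 + 2·e^(2))^2·(-891·e^(4)/(-2 + 2·e^(2))^2 - 681·e^(2)/(10·(-2 + 2·e^(2)))) + x^4·(-2 + 2·e^(2))^2·(115·e^(2)/(2·(-2 + 2·e^(2))) + 421·e^(4)/(-2 + 2·e^(2))^2) + x^3·(-2 + 2·e^(2))^2·(-156·e^(4)/(-2 + 2·e^(2))^2 - 42·e^(2)/(-2 + 2·e^(2))) + x^2·(-2 + 2·e^(2))^2·(36·e^(4)/(-2 + 2·e^(2))^2 + 26·e^(2)/(-2 + 2·e^(2))) - 12·x·(-2 + 2·e^(2))·e^(2) + (-2 + 2·e^(2))^2 + O(x^8).
The coefficient of x^7 is (-2 + 2·e^(2))^2·(-25271·e^(4)/(10·(-2 + 2·e^(2))^2) - 9791·e^(2)/(140·(-2 + 2·e^(2)))).

Final answer: (-2 + 2·e^(2))^2·(-25271·e^(4)/(10·(-2 + 2·e^(2))^2) - 9791·e^(2)/(140·(-2 + 2·e^(2))))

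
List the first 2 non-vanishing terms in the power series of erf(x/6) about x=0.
-x^3/(324·√(π)) + x/(3·√(π))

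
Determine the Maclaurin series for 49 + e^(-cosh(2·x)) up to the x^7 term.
-4·x^6·e^(-1)/45 + 4·x^4·e^(-1)/3 - 2·x^2·e^(-1) + e^(-1) + 49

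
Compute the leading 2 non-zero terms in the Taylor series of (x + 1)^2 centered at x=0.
2·x + 1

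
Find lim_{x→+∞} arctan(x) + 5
Evaluate the dominant behaviour as x → +∞; each term tends to a finite value or vanishes.
Limit = π/2 + 5.

Final answer: π/2 + 5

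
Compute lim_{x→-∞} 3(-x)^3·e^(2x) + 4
The product is a 0·∞ indeterminate form at x → -∞.
Rewrite the product as 3(-x)^3 / e^(-2x) (an ∞/∞ form) and apply L'Hôpital, or use the standard hierarchy e^(2|x|) ≫ |(-x)^3| as x → -∞.
The indeterminate product → 0, so the limit = 4.

Final answer: 4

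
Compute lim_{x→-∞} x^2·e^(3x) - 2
The product is a 0·∞ indeterminate form at x → -∞.
Rewrite the product as x^2 / e^(-3x) (an ∞/∞ form) and apply L'Hôpital, or use the standard hierarchy e^(3|x|) ≫ |x^2| as x → -∞.
The indeterminate product → 0, so the limit = -2.

Final answer: -2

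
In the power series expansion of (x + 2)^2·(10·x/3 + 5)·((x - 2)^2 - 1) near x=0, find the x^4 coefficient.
Expand to order 4: (x + 2)^2·(10·x/3 + 5)·((x - 2)^2 - 1) = 5·x^4 - 30·x^3 - 175·x^2/3 + 20·x + 60 + O(x^5).
The coefficient of x^4 is 5.

Final answer: 5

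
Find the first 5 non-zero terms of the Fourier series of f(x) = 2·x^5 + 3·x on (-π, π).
(-80·π^2 + 4·π^4 + 486)·sin(x) + (-2·π^4 - 18 + 10·π^2)·sin(2·x) + (-80·π^2/27 + 322/81 + 4·π^4/3)·sin(3·x) + (-π^4 - 63/32 + 5·π^2/4)·sin(4·x) + (-16·π^2/25 + 846/625 + 4·π^4/5)·sin(5·x)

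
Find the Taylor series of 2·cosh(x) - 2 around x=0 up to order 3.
x^2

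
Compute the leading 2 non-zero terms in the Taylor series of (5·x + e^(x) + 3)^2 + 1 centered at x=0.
48·x + 17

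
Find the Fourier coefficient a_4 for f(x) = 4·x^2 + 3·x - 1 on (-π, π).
a_4 = (1/π) ∫_{-π}^{π} f(x)·cos(4x) dx.
Evaluate the integral (use parity and integration by parts as needed): a_4 = 1.

Final answer: 1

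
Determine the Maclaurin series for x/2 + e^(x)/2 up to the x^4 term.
x^4/48 + x^3/12 + x^2/4 + x + 1/2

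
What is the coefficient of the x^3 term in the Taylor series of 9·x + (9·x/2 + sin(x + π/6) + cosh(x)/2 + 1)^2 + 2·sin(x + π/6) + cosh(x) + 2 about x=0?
Expand to order 3: 9·x + (9·x/2 + sin(x + π/6) + cosh(x)/2 + 1)^2 + 2·sin(x + π/6) + cosh(x) + 2 = -√(3)·x^3/2 + 4·x^2·(√(3)/4 + 9/4)^2 + x·(3·√(3) + 27) + 8 + O(x^4).
The coefficient of x^3 is -√(3)/2.

Final answer: -√(3)/2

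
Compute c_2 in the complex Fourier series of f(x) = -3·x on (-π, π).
Compute the real Fourier coefficients first: a_2 = 0, b_2 = 3.
Then c_2 = (a_2 − i·b_2)/2 = -3·i/2.

Final answer: -3·i/2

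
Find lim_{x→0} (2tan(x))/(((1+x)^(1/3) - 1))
Both numerator and denominator → 0 as x → 0; this is a 0/0 indeterminate form.
Expand each to leading order near x = 0: numerator ~ 2·x, denominator ~ x/3.
The limit of the ratio is 6.

Final answer: 6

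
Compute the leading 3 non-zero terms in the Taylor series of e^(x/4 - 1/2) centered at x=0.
x^2·e^(-1/2)/32 + x·e^(-1/2)/4 + e^(-1/2)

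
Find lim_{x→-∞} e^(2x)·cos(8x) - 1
Evaluate the dominant behaviour as x → -∞; each term tends to a finite value or vanishes.
Limit = -1.

Final answer: -1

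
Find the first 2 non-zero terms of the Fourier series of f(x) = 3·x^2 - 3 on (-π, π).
-12·cos(x) - 3 + π^2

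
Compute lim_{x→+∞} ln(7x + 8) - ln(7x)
This is an ∞ − ∞ indeterminate form.
Combine the logarithms: ln(7x+8) − ln(7x) = ln((7x+8)/(7x)) = ln(1 + 8/(7x)) → ln(1) = 0.
Limit = 0.

Final answer: 0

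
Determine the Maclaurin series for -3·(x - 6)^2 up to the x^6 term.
-3·x^2 + 36·x - 108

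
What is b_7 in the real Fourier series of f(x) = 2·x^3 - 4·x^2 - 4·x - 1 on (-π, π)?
b_7 = (1/π) ∫_{-π}^{π} f(x)·sin(7x) dx.
Evaluate the integral (use parity and integration by parts as needed): b_7 = -416/343 + 4·π^2/7.

Final answer: -416/343 + 4·π^2/7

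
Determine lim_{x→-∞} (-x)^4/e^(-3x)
This is an ∞/∞ indeterminate form as x → -∞.
Compare growth rates of the dominant terms (exponentials ≫ polynomials ≫ logarithms), or apply L'Hôpital's rule; the quotient → 0.
Limit = 0.

Final answer: 0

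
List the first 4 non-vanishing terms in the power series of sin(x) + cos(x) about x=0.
-x^3/6 - x^2/2 + x + 1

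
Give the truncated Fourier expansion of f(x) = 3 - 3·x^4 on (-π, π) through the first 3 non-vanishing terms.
(-144 + 24·π^2)·cos(x) + (9 - 6·π^2)·cos(2·x) - 3·π^4/5 + 3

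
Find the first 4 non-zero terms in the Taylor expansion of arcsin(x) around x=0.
5·x^7/112 + 3·x^5/40 + x^3/6 + x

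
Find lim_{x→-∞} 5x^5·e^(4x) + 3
The product is a 0·∞ indeterminate form at x → -∞.
Rewrite the product as 5x^5 / e^(-4x) (an ∞/∞ form) and apply L'Hôpital, or use the standard hierarchy e^(4|x|) ≫ |x^5| as x → -∞.
The indeterminate product → 0, so the limit = 3.

Final answer: 3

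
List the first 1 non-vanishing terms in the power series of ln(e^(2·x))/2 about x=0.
x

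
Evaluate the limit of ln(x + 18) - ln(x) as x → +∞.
This is an ∞ − ∞ indeterminate form.
Combine the logarithms: ln(x+18) − ln(x) = ln((x+18)/(x)) = ln(1 + 18/(x)) → ln(1) = 0.
Limit = 0.

Final answer: 0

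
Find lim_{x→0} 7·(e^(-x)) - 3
Direct substitution at x = 0 gives 4.

Final answer: 4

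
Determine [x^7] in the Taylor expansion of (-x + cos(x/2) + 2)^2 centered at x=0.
Expand to order 7: (-x + cos(x/2) + 2)^2 = x^7/23040 - x^6/1280 - x^5/192 + x^4/32 + x^3/4 + x^2/4 - 6·x + 9 + O(x^8).
The coefficient of x^7 is 1/23040.

Final answer: 1/23040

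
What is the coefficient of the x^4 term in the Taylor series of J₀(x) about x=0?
Expand to order 4: J₀(x) = x^4/64 - x^2/4 + 1 + O(x^5).
The coefficient of x^4 is 1/64.

Final answer: 1/64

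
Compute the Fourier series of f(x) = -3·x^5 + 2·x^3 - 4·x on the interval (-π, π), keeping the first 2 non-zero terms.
(-752 - 6·π^4 + 124·π^2)·sin(x) + (-17·π^2 + 59/2 + 3·π^4)·sin(2·x)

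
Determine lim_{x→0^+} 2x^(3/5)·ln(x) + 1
The product is a 0·∞ indeterminate form at x → 0⁺.
Rewrite the product as 2·ln(x) / x^(-3/5) and apply L'Hôpital, or use the standard hierarchy x^(-3/5) ≫ |ln x| as x → 0⁺.
The indeterminate product → 0, so the limit = 1.

Final answer: 1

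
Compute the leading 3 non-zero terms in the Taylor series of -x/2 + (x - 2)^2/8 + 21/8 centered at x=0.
x^2/8 - x + 25/8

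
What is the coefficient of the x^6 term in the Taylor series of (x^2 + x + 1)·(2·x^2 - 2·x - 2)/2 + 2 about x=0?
Expand to order 6: (x^2 + x + 1)·(2·x^2 - 2·x - 2)/2 + 2 = x^4 - x^2 - 2·x + 1 + O(x^7).
The coefficient of x^6 is 0.

Final answer: 0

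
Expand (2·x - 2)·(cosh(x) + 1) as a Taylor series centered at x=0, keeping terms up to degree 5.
x^5/12 - x^4/12 + x^3 - x^2 + 4·x - 4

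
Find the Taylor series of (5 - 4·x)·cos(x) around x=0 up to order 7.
x^7/180 - x^6/144 - x^5/6 + 5·x^4/24 + 2·x^3 - 5·x^2/2 - 4·x + 5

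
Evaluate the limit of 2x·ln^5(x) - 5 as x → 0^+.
The product is a 0·∞ indeterminate form at x → 0⁺.
Rewrite the product as 2·ln^5(x) / x^(-1) and apply L'Hôpital, or use the standard hierarchy x^(-1) ≫ |ln x|^5 as x → 0⁺.
The indeterminate product → 0, so the limit = -5.

Final answer: -5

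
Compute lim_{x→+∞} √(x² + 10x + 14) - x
This is an ∞ − ∞ indeterminate form.
Multiply and divide by the conjugate √(x²+10x + 14) + x; the x² terms cancel, leaving (10x + 14)/(√(x²+10x + 14)+x) → 10/2 = 5.
Limit = 5.

Final answer: 5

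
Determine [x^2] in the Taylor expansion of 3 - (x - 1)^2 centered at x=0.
Expand to order 2: 3 - (x - 1)^2 = -x^2 + 2·x + 2 + O(x^3).
The coefficient of x^2 is -1.

Final answer: -1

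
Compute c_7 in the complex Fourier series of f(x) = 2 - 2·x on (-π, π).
Compute the real Fourier coefficients first: a_7 = 0, b_7 = -4/7.
Then c_7 = (a_7 − i·b_7)/2 = 2·i/7.

Final answer: 2·i/7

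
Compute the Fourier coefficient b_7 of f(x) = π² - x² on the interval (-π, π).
b_7 = (1/π) ∫_{-π}^{π} f(x)·sin(7x) dx.
Evaluate the integral (use parity and integration by parts as needed): b_7 = 0.

Final answer: 0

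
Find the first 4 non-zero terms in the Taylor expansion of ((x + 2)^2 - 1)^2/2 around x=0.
4·x^3 + 11·x^2 + 12·x + 9/2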